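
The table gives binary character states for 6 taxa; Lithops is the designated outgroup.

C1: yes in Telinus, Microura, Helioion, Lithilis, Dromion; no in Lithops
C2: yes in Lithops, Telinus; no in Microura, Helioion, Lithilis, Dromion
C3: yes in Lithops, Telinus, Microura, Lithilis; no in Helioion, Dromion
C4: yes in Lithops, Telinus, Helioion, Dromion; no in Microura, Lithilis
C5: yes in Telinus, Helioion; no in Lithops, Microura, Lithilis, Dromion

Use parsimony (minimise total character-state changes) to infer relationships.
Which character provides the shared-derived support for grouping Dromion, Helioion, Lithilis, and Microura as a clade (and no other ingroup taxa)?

C2

Character polarity is set by the outgroup: the derived state is whichever differs from the outgroup's state, so for C2, C3, C4 the derived state is 'no', and for the remaining characters it is 'yes'.
All ingroup taxa share the derived state 'yes' for C1; it defines the ingroup but does not resolve relationships within it.
C2: derived state 'no' in Dromion, Helioion, Lithilis, and Microura only — synapomorphy for {Dromion, Helioion, Lithilis, Microura}.
C3 (derived state 'no') is shared by Dromion and Helioion — a synapomorphy uniting that clade.
C4: derived state 'no' in Lithilis and Microura only — synapomorphy for {Lithilis, Microura}.
C5 groups Helioion and Telinus, which is incompatible with the clades supported by the remaining characters; treating it as convergent (homoplasy) costs fewer steps than any alternative tree.
Most parsimonious ingroup topology: (Telinus,((Microura,Lithilis),(Helioion,Dromion))).
The clade {Dromion, Helioion, Lithilis, Microura} is supported by C2: its derived state 'no' occurs in exactly those taxa and in no other taxon (including the outgroup).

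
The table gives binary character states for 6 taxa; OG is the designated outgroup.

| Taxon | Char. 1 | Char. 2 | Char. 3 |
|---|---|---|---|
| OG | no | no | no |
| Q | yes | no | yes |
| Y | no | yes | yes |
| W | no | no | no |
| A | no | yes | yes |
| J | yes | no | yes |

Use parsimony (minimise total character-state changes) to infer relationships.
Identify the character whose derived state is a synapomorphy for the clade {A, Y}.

The outgroup has state 'no' for every character, so 'yes' is the derived state throughout.
Char. 1: derived state 'yes' in J and Q only — synapomorphy for {J, Q}.
Char. 2 (derived state 'yes') is shared by A and Y — a synapomorphy uniting that clade.
Only A, J, Q, and Y show the derived state 'yes' for Char. 3, supporting them as a clade.
Most parsimonious ingroup topology: (((Q,J),(Y,A)),W).
The clade {A, Y} is supported by Char. 2: its derived state 'yes' occurs in exactly those taxa and in no other taxon (including the outgroup).

Char. 2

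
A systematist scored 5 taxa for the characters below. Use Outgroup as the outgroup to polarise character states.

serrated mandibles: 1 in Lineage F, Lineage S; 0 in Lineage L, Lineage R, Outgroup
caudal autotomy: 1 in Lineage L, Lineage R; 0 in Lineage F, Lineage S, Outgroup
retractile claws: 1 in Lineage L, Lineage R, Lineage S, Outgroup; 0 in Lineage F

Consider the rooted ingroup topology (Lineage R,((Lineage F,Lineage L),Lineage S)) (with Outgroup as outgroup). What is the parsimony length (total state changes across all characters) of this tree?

5

Map each character onto (Lineage R,((Lineage F,Lineage L),Lineage S)) (rooted by Outgroup) and count the minimum state changes it requires (Fitch parsimony):
serrated mandibles: 2; caudal autotomy: 2; retractile claws: 1.
Total tree length = 5.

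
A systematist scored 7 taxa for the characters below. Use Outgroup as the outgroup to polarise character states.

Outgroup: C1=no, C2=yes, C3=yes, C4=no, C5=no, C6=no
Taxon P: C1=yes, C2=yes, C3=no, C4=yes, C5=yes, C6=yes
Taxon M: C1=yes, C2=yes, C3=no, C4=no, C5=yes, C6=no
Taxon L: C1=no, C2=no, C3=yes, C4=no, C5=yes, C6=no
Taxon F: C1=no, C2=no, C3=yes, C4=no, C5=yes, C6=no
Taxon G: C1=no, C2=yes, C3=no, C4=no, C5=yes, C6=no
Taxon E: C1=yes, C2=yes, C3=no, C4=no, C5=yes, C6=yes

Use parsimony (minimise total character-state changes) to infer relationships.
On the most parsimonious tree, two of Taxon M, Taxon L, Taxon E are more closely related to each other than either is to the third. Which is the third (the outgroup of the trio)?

Taxon L

Character polarity is set by the outgroup: the derived state is whichever differs from the outgroup's state, so for C2, C3 the derived state is 'no', and for the remaining characters it is 'yes'.
C1 (derived state 'yes') is shared by Taxon E, Taxon M, and Taxon P — a synapomorphy uniting that clade.
C2 (derived state 'no') is shared by Taxon F and Taxon L — a synapomorphy uniting that clade.
C3: derived state 'no' in Taxon E, Taxon G, Taxon M, and Taxon P only — synapomorphy for {Taxon E, Taxon G, Taxon M, Taxon P}.
C4: derived state 'yes' in Taxon P only — an autapomorphy, so it tells us nothing about relationships among taxa.
C5 (derived state 'yes') is shared by all ingroup taxa — unites the whole ingroup.
C6 (derived state 'yes') is shared by Taxon E and Taxon P — a synapomorphy uniting that clade.
Most parsimonious ingroup topology: ((((Taxon P,Taxon E),Taxon M),Taxon G),(Taxon L,Taxon F)).
Taxon M and Taxon E share a more recent common ancestor with each other than either does with Taxon L, so Taxon L is the least closely related of the three.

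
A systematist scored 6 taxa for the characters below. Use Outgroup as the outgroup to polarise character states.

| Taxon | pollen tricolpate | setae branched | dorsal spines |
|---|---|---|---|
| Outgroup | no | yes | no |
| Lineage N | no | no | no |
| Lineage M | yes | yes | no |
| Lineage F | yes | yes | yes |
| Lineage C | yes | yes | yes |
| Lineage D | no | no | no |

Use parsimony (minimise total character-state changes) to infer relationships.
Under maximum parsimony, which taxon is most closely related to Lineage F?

Lineage C

Character polarity is set by the outgroup: the derived state is whichever differs from the outgroup's state, so for setae branched the derived state is 'no', and for the remaining characters it is 'yes'.
Only Lineage C, Lineage F, and Lineage M show the derived state 'yes' for pollen tricolpate, supporting them as a clade.
setae branched: derived state 'no' in Lineage D and Lineage N only — synapomorphy for {Lineage D, Lineage N}.
Only Lineage C and Lineage F show the derived state 'yes' for dorsal spines, supporting them as a clade.
Most parsimonious ingroup topology: ((Lineage N,Lineage D),(Lineage M,(Lineage F,Lineage C))).
Lineage F and Lineage C form a cherry on this tree, so they are sister taxa.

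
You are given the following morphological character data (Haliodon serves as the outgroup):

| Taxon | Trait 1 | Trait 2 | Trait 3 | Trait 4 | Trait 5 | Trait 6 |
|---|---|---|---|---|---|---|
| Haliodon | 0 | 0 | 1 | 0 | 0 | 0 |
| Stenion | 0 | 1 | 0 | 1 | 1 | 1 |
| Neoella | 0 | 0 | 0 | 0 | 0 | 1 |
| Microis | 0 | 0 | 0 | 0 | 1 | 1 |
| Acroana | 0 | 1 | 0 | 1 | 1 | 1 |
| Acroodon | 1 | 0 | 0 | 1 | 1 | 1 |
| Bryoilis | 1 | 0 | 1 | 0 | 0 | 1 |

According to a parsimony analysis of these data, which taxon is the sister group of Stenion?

Character polarity is set by the outgroup: the derived state is whichever differs from the outgroup's state, so for Trait 3 the derived state is '0', and for the remaining characters it is '1'.
Trait 1 groups Acroodon and Bryoilis, which is incompatible with the clades supported by the remaining characters; treating it as convergent (homoplasy) costs fewer steps than any alternative tree.
Trait 2 (derived state '1') is shared by Acroana and Stenion — a synapomorphy uniting that clade.
Only Acroana, Acroodon, Microis, Neoella, and Stenion show the derived state '0' for Trait 3, supporting them as a clade.
Trait 4: derived state '1' in Acroana, Acroodon, and Stenion only — synapomorphy for {Acroana, Acroodon, Stenion}.
Only Acroana, Acroodon, Microis, and Stenion show the derived state '1' for Trait 5, supporting them as a clade.
Trait 6 (derived state '1') is shared by all ingroup taxa — unites the whole ingroup.
Most parsimonious ingroup topology: (((((Stenion,Acroana),Acroodon),Microis),Neoella),Bryoilis).
Stenion and Acroana form a cherry on this tree, so they are sister taxa.

Acroana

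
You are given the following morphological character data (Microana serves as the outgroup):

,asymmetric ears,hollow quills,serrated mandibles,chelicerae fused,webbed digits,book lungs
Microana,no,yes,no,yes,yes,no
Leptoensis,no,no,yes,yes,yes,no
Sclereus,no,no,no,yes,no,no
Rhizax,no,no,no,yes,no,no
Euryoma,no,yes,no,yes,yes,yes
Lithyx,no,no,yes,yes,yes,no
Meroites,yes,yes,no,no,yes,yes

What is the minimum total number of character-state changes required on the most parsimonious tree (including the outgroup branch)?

Character polarity is set by the outgroup: the derived state is whichever differs from the outgroup's state, so for hollow quills, chelicerae fused, webbed digits the derived state is 'no', and for the remaining characters it is 'yes'.
asymmetric ears (derived state 'yes') is unique to Meroites (autapomorphy; uninformative for grouping).
Only Leptoensis, Lithyx, Rhizax, and Sclereus show the derived state 'no' for hollow quills, supporting them as a clade.
Only Leptoensis and Lithyx show the derived state 'yes' for serrated mandibles, supporting them as a clade.
chelicerae fused (derived state 'no') is unique to Meroites (autapomorphy; uninformative for grouping).
webbed digits: derived state 'no' in Rhizax and Sclereus only — synapomorphy for {Rhizax, Sclereus}.
book lungs (derived state 'yes') is shared by Euryoma and Meroites — a synapomorphy uniting that clade.
Most parsimonious ingroup topology: (((Leptoensis,Lithyx),(Sclereus,Rhizax)),(Euryoma,Meroites)).
Changes per character on this tree: asymmetric ears: 1; hollow quills: 1; serrated mandibles: 1; chelicerae fused: 1; webbed digits: 1; book lungs: 1.
Total = 6.

6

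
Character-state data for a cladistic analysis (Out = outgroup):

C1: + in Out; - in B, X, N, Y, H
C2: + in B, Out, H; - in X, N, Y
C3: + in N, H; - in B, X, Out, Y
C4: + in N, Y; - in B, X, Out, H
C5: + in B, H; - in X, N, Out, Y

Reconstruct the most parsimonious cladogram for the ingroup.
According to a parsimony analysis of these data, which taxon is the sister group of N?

Character polarity is set by the outgroup: the derived state is whichever differs from the outgroup's state, so for C1, C2 the derived state is '-', and for the remaining characters it is '+'.
C1 (derived state '-') is shared by all ingroup taxa — unites the whole ingroup.
Only N, X, and Y show the derived state '-' for C2, supporting them as a clade.
C3 (state '+') occurs in H and N but conflicts with the nesting implied by the other characters — most parsimoniously interpreted as homoplasy.
Only N and Y show the derived state '+' for C4, supporting them as a clade.
C5 (derived state '+') is shared by B and H — a synapomorphy uniting that clade.
Most parsimonious ingroup topology: (((N,Y),X),(B,H)).
N and Y form a cherry on this tree, so they are sister taxa.

Y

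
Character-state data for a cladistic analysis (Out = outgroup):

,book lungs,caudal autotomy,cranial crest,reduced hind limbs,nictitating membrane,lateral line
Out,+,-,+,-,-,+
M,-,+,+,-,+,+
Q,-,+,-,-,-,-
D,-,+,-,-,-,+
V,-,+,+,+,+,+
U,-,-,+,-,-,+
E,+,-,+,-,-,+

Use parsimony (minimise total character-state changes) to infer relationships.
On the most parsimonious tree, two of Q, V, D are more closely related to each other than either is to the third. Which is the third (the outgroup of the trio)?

Character polarity is set by the outgroup: the derived state is whichever differs from the outgroup's state, so for book lungs, cranial crest, lateral line the derived state is '-', and for the remaining characters it is '+'.
Only D, M, Q, U, and V show the derived state '-' for book lungs, supporting them as a clade.
Only D, M, Q, and V show the derived state '+' for caudal autotomy, supporting them as a clade.
Only D and Q show the derived state '-' for cranial crest, supporting them as a clade.
reduced hind limbs (derived state '+') is unique to V (autapomorphy; uninformative for grouping).
nictitating membrane (derived state '+') is shared by M and V — a synapomorphy uniting that clade.
lateral line (derived state '-') is unique to Q (autapomorphy; uninformative for grouping).
Most parsimonious ingroup topology: ((((M,V),(Q,D)),U),E).
D and Q share a more recent common ancestor with each other than either does with V, so V is the least closely related of the three.

V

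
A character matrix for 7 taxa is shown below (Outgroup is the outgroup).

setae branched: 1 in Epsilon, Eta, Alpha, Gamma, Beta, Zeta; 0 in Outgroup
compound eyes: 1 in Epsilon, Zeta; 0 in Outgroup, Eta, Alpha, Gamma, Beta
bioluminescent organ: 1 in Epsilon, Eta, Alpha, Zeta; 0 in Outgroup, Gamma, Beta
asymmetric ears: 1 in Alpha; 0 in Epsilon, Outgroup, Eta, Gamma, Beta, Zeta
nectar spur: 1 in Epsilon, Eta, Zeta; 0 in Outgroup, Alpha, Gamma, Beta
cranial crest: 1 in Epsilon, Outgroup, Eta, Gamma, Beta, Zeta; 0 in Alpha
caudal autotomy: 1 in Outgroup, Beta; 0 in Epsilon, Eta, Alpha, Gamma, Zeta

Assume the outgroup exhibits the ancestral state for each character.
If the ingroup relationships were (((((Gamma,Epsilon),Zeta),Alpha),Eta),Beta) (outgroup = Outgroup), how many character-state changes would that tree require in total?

11

Map each character onto (((((Gamma,Epsilon),Zeta),Alpha),Eta),Beta) (rooted by Outgroup) and count the minimum state changes it requires (Fitch parsimony):
setae branched: 1; compound eyes: 2; bioluminescent organ: 2; asymmetric ears: 1; nectar spur: 3; cranial crest: 1; caudal autotomy: 1.
Total tree length = 11.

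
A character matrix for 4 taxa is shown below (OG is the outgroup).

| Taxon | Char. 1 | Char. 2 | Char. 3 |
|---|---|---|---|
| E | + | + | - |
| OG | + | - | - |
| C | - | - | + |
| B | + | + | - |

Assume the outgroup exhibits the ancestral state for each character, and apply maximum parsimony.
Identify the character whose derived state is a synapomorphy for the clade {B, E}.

Char. 2

Character polarity is set by the outgroup: the derived state is whichever differs from the outgroup's state, so for Char. 1 the derived state is '-', and for the remaining characters it is '+'.
Char. 1: derived state '-' in C only — an autapomorphy, so it tells us nothing about relationships among taxa.
Char. 2: derived state '+' in B and E only — synapomorphy for {B, E}.
Char. 3: derived state '+' in C only — an autapomorphy, so it tells us nothing about relationships among taxa.
Most parsimonious ingroup topology: ((E,B),C).
The clade {B, E} is supported by Char. 2: its derived state '+' occurs in exactly those taxa and in no other taxon (including the outgroup).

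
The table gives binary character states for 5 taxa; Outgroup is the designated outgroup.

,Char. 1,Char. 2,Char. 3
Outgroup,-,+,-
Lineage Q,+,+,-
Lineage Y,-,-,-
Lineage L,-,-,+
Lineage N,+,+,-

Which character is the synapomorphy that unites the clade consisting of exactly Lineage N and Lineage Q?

Character polarity is set by the outgroup: the derived state is whichever differs from the outgroup's state, so for Char. 2 the derived state is '-', and for the remaining characters it is '+'.
Char. 1 (derived state '+') is shared by Lineage N and Lineage Q — a synapomorphy uniting that clade.
Char. 2: derived state '-' in Lineage L and Lineage Y only — synapomorphy for {Lineage L, Lineage Y}.
Char. 3: derived state '+' in Lineage L only — an autapomorphy, so it tells us nothing about relationships among taxa.
Most parsimonious ingroup topology: ((Lineage Q,Lineage N),(Lineage Y,Lineage L)).
The clade {Lineage N, Lineage Q} is supported by Char. 1: its derived state '+' occurs in exactly those taxa and in no other taxon (including the outgroup).

Char. 1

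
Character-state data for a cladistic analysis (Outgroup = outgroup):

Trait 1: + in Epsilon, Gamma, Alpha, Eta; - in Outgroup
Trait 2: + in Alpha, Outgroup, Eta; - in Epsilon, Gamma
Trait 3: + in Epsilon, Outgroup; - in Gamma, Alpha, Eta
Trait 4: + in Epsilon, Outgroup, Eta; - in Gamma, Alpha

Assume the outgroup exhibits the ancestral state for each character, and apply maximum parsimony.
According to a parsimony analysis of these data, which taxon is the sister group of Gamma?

Character polarity is set by the outgroup: the derived state is whichever differs from the outgroup's state, so for Trait 2, Trait 3, Trait 4 the derived state is '-', and for the remaining characters it is '+'.
Trait 1 (derived state '+') is shared by all ingroup taxa — unites the whole ingroup.
Trait 2 (state '-') occurs in Epsilon and Gamma but conflicts with the nesting implied by the other characters — most parsimoniously interpreted as homoplasy.
Trait 3: derived state '-' in Alpha, Eta, and Gamma only — synapomorphy for {Alpha, Eta, Gamma}.
Only Alpha and Gamma show the derived state '-' for Trait 4, supporting them as a clade.
Most parsimonious ingroup topology: (((Alpha,Gamma),Eta),Epsilon).
Gamma and Alpha form a cherry on this tree, so they are sister taxa.

Alpha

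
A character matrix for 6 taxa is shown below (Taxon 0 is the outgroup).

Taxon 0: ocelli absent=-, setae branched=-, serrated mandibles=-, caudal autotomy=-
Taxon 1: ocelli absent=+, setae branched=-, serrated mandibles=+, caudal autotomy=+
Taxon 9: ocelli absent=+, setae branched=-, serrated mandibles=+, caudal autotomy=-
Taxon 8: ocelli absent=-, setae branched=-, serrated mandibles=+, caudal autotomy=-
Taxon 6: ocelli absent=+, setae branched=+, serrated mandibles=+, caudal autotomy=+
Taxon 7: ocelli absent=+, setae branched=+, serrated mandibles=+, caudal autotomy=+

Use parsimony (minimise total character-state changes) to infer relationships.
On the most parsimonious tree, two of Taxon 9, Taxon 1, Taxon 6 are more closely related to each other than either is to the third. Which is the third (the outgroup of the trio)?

Taxon 9

The outgroup has state '-' for every character, so '+' is the derived state throughout.
ocelli absent (derived state '+') is shared by Taxon 1, Taxon 6, Taxon 7, and Taxon 9 — a synapomorphy uniting that clade.
setae branched (derived state '+') is shared by Taxon 6 and Taxon 7 — a synapomorphy uniting that clade.
All ingroup taxa share the derived state '+' for serrated mandibles; it defines the ingroup but does not resolve relationships within it.
caudal autotomy (derived state '+') is shared by Taxon 1, Taxon 6, and Taxon 7 — a synapomorphy uniting that clade.
Most parsimonious ingroup topology: (((Taxon 1,(Taxon 6,Taxon 7)),Taxon 9),Taxon 8).
Taxon 1 and Taxon 6 share a more recent common ancestor with each other than either does with Taxon 9, so Taxon 9 is the least closely related of the three.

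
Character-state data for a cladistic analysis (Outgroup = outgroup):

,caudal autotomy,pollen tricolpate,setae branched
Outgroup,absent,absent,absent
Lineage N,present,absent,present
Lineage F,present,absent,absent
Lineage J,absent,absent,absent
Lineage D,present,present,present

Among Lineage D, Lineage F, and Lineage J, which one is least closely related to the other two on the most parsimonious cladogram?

The outgroup has state 'absent' for every character, so 'present' is the derived state throughout.
caudal autotomy (derived state 'present') is shared by Lineage D, Lineage F, and Lineage N — a synapomorphy uniting that clade.
pollen tricolpate: derived state 'present' in Lineage D only — an autapomorphy, so it tells us nothing about relationships among taxa.
Only Lineage D and Lineage N show the derived state 'present' for setae branched, supporting them as a clade.
Most parsimonious ingroup topology: (((Lineage N,Lineage D),Lineage F),Lineage J).
Lineage D and Lineage F share a more recent common ancestor with each other than either does with Lineage J, so Lineage J is the least closely related of the three.

Lineage J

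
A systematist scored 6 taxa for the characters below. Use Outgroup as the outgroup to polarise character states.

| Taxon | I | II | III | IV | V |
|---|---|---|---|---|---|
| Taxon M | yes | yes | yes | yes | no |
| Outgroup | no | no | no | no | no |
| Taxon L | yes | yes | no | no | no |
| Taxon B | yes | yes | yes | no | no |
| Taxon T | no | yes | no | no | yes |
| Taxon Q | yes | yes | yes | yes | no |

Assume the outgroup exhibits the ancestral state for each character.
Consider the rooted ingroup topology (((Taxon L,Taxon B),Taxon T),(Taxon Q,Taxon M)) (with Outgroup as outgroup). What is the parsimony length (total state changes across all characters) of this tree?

Map each character onto (((Taxon L,Taxon B),Taxon T),(Taxon Q,Taxon M)) (rooted by Outgroup) and count the minimum state changes it requires (Fitch parsimony):
I: 2; II: 1; III: 2; IV: 1; V: 1.
Total tree length = 7.

7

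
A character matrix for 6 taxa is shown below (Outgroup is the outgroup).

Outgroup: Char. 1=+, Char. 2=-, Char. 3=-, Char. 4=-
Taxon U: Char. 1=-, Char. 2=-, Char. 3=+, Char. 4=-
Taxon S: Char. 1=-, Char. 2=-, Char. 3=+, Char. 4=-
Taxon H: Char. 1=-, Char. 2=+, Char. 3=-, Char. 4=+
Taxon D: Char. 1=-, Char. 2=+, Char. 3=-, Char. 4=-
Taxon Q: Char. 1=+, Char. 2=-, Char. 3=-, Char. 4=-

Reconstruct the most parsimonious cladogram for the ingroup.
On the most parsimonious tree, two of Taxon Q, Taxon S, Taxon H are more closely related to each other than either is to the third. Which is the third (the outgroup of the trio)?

Character polarity is set by the outgroup: the derived state is whichever differs from the outgroup's state, so for Char. 1 the derived state is '-', and for the remaining characters it is '+'.
Char. 1 (derived state '-') is shared by Taxon D, Taxon H, Taxon S, and Taxon U — a synapomorphy uniting that clade.
Char. 2 (derived state '+') is shared by Taxon D and Taxon H — a synapomorphy uniting that clade.
Only Taxon S and Taxon U show the derived state '+' for Char. 3, supporting them as a clade.
Char. 4: derived state '+' in Taxon H only — an autapomorphy, so it tells us nothing about relationships among taxa.
Most parsimonious ingroup topology: (((Taxon U,Taxon S),(Taxon H,Taxon D)),Taxon Q).
Taxon S and Taxon H share a more recent common ancestor with each other than either does with Taxon Q, so Taxon Q is the least closely related of the three.

Taxon Q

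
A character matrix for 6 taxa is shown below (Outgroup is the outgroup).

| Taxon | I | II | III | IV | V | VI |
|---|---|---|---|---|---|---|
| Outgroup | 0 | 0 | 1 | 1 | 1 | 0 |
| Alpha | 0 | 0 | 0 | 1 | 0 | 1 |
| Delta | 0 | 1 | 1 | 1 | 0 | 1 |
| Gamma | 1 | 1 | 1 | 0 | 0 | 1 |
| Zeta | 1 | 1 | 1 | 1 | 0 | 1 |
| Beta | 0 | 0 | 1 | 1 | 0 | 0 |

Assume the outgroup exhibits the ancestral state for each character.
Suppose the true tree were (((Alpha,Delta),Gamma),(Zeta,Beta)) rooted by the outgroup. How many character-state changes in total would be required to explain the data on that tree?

Map each character onto (((Alpha,Delta),Gamma),(Zeta,Beta)) (rooted by Outgroup) and count the minimum state changes it requires (Fitch parsimony):
I: 2; II: 3; III: 1; IV: 1; V: 1; VI: 2.
Total tree length = 10.

10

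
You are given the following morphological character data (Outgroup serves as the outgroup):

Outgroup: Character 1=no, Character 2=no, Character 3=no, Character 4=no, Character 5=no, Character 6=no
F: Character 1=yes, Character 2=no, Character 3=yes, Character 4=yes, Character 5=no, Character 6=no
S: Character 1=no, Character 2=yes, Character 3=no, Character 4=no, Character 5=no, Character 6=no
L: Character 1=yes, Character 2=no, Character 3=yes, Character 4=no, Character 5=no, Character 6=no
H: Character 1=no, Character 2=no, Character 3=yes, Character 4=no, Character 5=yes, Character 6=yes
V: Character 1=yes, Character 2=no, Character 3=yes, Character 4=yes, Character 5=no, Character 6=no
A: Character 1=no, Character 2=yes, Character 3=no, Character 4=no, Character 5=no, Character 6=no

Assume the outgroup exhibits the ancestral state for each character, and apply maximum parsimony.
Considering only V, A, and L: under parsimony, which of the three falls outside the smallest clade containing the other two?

A

The outgroup has state 'no' for every character, so 'yes' is the derived state throughout.
Character 1: derived state 'yes' in F, L, and V only — synapomorphy for {F, L, V}.
Character 2: derived state 'yes' in A and S only — synapomorphy for {A, S}.
Only F, H, L, and V show the derived state 'yes' for Character 3, supporting them as a clade.
Character 4 (derived state 'yes') is shared by F and V — a synapomorphy uniting that clade.
Character 5: derived state 'yes' in H only — an autapomorphy, so it tells us nothing about relationships among taxa.
Character 6: derived state 'yes' in H only — an autapomorphy, so it tells us nothing about relationships among taxa.
Most parsimonious ingroup topology: ((((F,V),L),H),(S,A)).
V and L share a more recent common ancestor with each other than either does with A, so A is the least closely related of the three.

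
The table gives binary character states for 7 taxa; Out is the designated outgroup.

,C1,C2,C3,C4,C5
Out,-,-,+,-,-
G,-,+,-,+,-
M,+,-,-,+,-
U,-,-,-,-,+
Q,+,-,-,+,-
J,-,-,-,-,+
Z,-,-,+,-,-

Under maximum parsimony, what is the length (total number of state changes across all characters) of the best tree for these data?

Character polarity is set by the outgroup: the derived state is whichever differs from the outgroup's state, so for C3 the derived state is '-', and for the remaining characters it is '+'.
C1: derived state '+' in M and Q only — synapomorphy for {M, Q}.
C2 (derived state '+') is unique to G (autapomorphy; uninformative for grouping).
Only G, J, M, Q, and U show the derived state '-' for C3, supporting them as a clade.
Only G, M, and Q show the derived state '+' for C4, supporting them as a clade.
C5 (derived state '+') is shared by J and U — a synapomorphy uniting that clade.
Most parsimonious ingroup topology: (((G,(M,Q)),(U,J)),Z).
Changes per character on this tree: C1: 1; C2: 1; C3: 1; C4: 1; C5: 1.
Total = 5.

5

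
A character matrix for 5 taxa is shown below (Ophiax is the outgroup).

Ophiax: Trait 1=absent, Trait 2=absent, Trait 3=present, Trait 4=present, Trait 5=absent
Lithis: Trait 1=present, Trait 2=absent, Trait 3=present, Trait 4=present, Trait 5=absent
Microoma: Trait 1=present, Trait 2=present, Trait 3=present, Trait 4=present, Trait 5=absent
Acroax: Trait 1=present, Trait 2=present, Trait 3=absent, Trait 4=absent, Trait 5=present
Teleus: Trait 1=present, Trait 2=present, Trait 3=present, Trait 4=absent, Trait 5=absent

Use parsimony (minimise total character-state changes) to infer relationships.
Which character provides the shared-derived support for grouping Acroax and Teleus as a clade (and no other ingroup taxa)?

Character polarity is set by the outgroup: the derived state is whichever differs from the outgroup's state, so for Trait 3, Trait 4 the derived state is 'absent', and for the remaining characters it is 'present'.
Trait 1 (derived state 'present') is shared by all ingroup taxa — unites the whole ingroup.
Trait 2 (derived state 'present') is shared by Acroax, Microoma, and Teleus — a synapomorphy uniting that clade.
Trait 3 (derived state 'absent') is unique to Acroax (autapomorphy; uninformative for grouping).
Trait 4 (derived state 'absent') is shared by Acroax and Teleus — a synapomorphy uniting that clade.
Trait 5 (derived state 'present') is unique to Acroax (autapomorphy; uninformative for grouping).
Most parsimonious ingroup topology: (Lithis,(Microoma,(Acroax,Teleus))).
The clade {Acroax, Teleus} is supported by Trait 4: its derived state 'absent' occurs in exactly those taxa and in no other taxon (including the outgroup).

Trait 4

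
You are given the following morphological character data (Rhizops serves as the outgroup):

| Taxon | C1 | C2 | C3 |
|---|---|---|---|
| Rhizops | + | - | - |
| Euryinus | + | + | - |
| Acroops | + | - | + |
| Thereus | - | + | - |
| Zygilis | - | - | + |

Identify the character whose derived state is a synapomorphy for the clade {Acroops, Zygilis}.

Character polarity is set by the outgroup: the derived state is whichever differs from the outgroup's state, so for C1 the derived state is '-', and for the remaining characters it is '+'.
C1 (state '-') occurs in Thereus and Zygilis but conflicts with the nesting implied by the other characters — most parsimoniously interpreted as homoplasy.
C2 (derived state '+') is shared by Euryinus and Thereus — a synapomorphy uniting that clade.
C3 (derived state '+') is shared by Acroops and Zygilis — a synapomorphy uniting that clade.
Most parsimonious ingroup topology: ((Euryinus,Thereus),(Acroops,Zygilis)).
The clade {Acroops, Zygilis} is supported by C3: its derived state '+' occurs in exactly those taxa and in no other taxon (including the outgroup).

C3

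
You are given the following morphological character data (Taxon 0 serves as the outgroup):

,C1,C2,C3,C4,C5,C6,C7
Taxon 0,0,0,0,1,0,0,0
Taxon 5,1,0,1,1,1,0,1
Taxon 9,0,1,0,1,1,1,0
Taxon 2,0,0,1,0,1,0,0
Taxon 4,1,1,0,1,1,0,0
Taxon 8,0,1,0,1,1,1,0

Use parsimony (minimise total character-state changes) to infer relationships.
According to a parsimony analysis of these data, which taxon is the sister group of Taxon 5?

Character polarity is set by the outgroup: the derived state is whichever differs from the outgroup's state, so for C4 the derived state is '0', and for the remaining characters it is '1'.
C1 (state '1') occurs in Taxon 4 and Taxon 5 but conflicts with the nesting implied by the other characters — most parsimoniously interpreted as homoplasy.
C2 (derived state '1') is shared by Taxon 4, Taxon 8, and Taxon 9 — a synapomorphy uniting that clade.
C3: derived state '1' in Taxon 2 and Taxon 5 only — synapomorphy for {Taxon 2, Taxon 5}.
C4: derived state '0' in Taxon 2 only — an autapomorphy, so it tells us nothing about relationships among taxa.
All ingroup taxa share the derived state '1' for C5; it defines the ingroup but does not resolve relationships within it.
Only Taxon 8 and Taxon 9 show the derived state '1' for C6, supporting them as a clade.
C7: derived state '1' in Taxon 5 only — an autapomorphy, so it tells us nothing about relationships among taxa.
Most parsimonious ingroup topology: ((Taxon 5,Taxon 2),((Taxon 9,Taxon 8),Taxon 4)).
Taxon 5 and Taxon 2 form a cherry on this tree, so they are sister taxa.

Taxon 2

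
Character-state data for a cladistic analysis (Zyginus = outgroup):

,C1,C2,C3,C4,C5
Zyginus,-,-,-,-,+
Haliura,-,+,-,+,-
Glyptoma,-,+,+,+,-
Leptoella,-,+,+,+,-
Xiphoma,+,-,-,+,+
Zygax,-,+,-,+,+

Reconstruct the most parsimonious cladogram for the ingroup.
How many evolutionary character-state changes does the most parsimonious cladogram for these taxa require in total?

5

Character polarity is set by the outgroup: the derived state is whichever differs from the outgroup's state, so for C5 the derived state is '-', and for the remaining characters it is '+'.
C1: derived state '+' in Xiphoma only — an autapomorphy, so it tells us nothing about relationships among taxa.
C2: derived state '+' in Glyptoma, Haliura, Leptoella, and Zygax only — synapomorphy for {Glyptoma, Haliura, Leptoella, Zygax}.
C3 (derived state '+') is shared by Glyptoma and Leptoella — a synapomorphy uniting that clade.
C4 (derived state '+') is shared by all ingroup taxa — unites the whole ingroup.
Only Glyptoma, Haliura, and Leptoella show the derived state '-' for C5, supporting them as a clade.
Most parsimonious ingroup topology: (((Haliura,(Glyptoma,Leptoella)),Zygax),Xiphoma).
Changes per character on this tree: C1: 1; C2: 1; C3: 1; C4: 1; C5: 1.
Total = 5.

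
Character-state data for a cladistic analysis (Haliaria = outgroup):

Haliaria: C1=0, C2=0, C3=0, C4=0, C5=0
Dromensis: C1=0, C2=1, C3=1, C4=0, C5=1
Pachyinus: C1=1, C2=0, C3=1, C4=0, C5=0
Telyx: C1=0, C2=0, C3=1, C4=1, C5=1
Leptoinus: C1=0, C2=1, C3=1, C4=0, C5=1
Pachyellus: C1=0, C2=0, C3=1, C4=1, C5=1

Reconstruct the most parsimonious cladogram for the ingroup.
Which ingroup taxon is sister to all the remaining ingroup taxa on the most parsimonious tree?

Pachyinus

The outgroup has state '0' for every character, so '1' is the derived state throughout.
C1: derived state '1' in Pachyinus only — an autapomorphy, so it tells us nothing about relationships among taxa.
Only Dromensis and Leptoinus show the derived state '1' for C2, supporting them as a clade.
All ingroup taxa share the derived state '1' for C3; it defines the ingroup but does not resolve relationships within it.
C4: derived state '1' in Pachyellus and Telyx only — synapomorphy for {Pachyellus, Telyx}.
Only Dromensis, Leptoinus, Pachyellus, and Telyx show the derived state '1' for C5, supporting them as a clade.
Most parsimonious ingroup topology: (((Dromensis,Leptoinus),(Telyx,Pachyellus)),Pachyinus).
Pachyinus is sister to the clade containing all other ingroup taxa, so it is the earliest-diverging (most basal) ingroup lineage.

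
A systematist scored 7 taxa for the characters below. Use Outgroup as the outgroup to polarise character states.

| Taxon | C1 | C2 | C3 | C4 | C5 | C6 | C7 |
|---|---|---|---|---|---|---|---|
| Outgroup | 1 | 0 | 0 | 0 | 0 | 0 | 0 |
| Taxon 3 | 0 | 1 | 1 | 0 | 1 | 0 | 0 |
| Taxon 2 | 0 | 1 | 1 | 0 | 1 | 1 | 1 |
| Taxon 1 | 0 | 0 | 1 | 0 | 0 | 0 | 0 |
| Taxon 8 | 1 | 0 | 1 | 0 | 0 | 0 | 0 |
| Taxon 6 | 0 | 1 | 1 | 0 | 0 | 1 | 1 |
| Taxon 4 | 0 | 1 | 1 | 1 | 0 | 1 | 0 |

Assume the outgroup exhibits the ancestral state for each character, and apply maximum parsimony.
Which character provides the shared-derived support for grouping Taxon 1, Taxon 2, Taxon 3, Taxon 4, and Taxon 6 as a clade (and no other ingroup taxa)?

C1

Character polarity is set by the outgroup: the derived state is whichever differs from the outgroup's state, so for C1 the derived state is '0', and for the remaining characters it is '1'.
C1: derived state '0' in Taxon 1, Taxon 2, Taxon 3, Taxon 4, and Taxon 6 only — synapomorphy for {Taxon 1, Taxon 2, Taxon 3, Taxon 4, Taxon 6}.
C2: derived state '1' in Taxon 2, Taxon 3, Taxon 4, and Taxon 6 only — synapomorphy for {Taxon 2, Taxon 3, Taxon 4, Taxon 6}.
C3 (derived state '1') is shared by all ingroup taxa — unites the whole ingroup.
C4 (derived state '1') is unique to Taxon 4 (autapomorphy; uninformative for grouping).
C5 groups Taxon 2 and Taxon 3, which is incompatible with the clades supported by the remaining characters; treating it as convergent (homoplasy) costs fewer steps than any alternative tree.
C6 (derived state '1') is shared by Taxon 2, Taxon 4, and Taxon 6 — a synapomorphy uniting that clade.
C7: derived state '1' in Taxon 2 and Taxon 6 only — synapomorphy for {Taxon 2, Taxon 6}.
Most parsimonious ingroup topology: (((Taxon 3,((Taxon 2,Taxon 6),Taxon 4)),Taxon 1),Taxon 8).
The clade {Taxon 1, Taxon 2, Taxon 3, Taxon 4, Taxon 6} is supported by C1: its derived state '0' occurs in exactly those taxa and in no other taxon (including the outgroup).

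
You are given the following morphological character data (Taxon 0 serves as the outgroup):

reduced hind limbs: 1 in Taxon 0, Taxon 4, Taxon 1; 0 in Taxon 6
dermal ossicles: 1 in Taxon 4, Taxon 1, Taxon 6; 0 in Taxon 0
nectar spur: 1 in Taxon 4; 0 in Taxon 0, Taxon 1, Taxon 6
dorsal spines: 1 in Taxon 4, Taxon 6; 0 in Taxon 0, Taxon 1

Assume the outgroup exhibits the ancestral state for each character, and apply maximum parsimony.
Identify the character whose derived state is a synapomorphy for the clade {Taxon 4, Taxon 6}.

Character polarity is set by the outgroup: the derived state is whichever differs from the outgroup's state, so for reduced hind limbs the derived state is '0', and for the remaining characters it is '1'.
reduced hind limbs (derived state '0') is unique to Taxon 6 (autapomorphy; uninformative for grouping).
dermal ossicles (derived state '1') is shared by all ingroup taxa — unites the whole ingroup.
nectar spur (derived state '1') is unique to Taxon 4 (autapomorphy; uninformative for grouping).
Only Taxon 4 and Taxon 6 show the derived state '1' for dorsal spines, supporting them as a clade.
Most parsimonious ingroup topology: ((Taxon 4,Taxon 6),Taxon 1).
The clade {Taxon 4, Taxon 6} is supported by dorsal spines: its derived state '1' occurs in exactly those taxa and in no other taxon (including the outgroup).

dorsal spines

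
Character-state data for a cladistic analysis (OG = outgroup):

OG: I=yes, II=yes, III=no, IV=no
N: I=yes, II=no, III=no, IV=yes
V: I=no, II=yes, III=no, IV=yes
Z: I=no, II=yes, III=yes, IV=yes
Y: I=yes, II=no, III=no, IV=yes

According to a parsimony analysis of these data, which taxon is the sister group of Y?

N

Character polarity is set by the outgroup: the derived state is whichever differs from the outgroup's state, so for I, II the derived state is 'no', and for the remaining characters it is 'yes'.
I: derived state 'no' in V and Z only — synapomorphy for {V, Z}.
Only N and Y show the derived state 'no' for II, supporting them as a clade.
III: derived state 'yes' in Z only — an autapomorphy, so it tells us nothing about relationships among taxa.
IV (derived state 'yes') is shared by all ingroup taxa — unites the whole ingroup.
Most parsimonious ingroup topology: ((N,Y),(V,Z)).
Y and N form a cherry on this tree, so they are sister taxa.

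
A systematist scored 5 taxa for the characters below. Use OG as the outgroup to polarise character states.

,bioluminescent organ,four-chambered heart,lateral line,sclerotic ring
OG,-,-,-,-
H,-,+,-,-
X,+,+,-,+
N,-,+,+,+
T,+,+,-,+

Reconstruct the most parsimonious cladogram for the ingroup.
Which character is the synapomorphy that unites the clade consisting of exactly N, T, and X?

sclerotic ring

The outgroup has state '-' for every character, so '+' is the derived state throughout.
bioluminescent organ: derived state '+' in T and X only — synapomorphy for {T, X}.
four-chambered heart (derived state '+') is shared by all ingroup taxa — unites the whole ingroup.
lateral line: derived state '+' in N only — an autapomorphy, so it tells us nothing about relationships among taxa.
sclerotic ring (derived state '+') is shared by N, T, and X — a synapomorphy uniting that clade.
Most parsimonious ingroup topology: ((N,(X,T)),H).
The clade {N, T, X} is supported by sclerotic ring: its derived state '+' occurs in exactly those taxa and in no other taxon (including the outgroup).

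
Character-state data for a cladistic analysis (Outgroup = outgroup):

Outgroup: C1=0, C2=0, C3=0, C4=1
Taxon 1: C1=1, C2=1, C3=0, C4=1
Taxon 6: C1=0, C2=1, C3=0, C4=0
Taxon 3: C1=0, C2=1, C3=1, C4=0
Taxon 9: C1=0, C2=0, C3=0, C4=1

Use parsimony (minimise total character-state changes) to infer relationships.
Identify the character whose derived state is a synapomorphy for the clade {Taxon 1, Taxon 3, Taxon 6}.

C2

Character polarity is set by the outgroup: the derived state is whichever differs from the outgroup's state, so for C4 the derived state is '0', and for the remaining characters it is '1'.
C1: derived state '1' in Taxon 1 only — an autapomorphy, so it tells us nothing about relationships among taxa.
C2 (derived state '1') is shared by Taxon 1, Taxon 3, and Taxon 6 — a synapomorphy uniting that clade.
C3: derived state '1' in Taxon 3 only — an autapomorphy, so it tells us nothing about relationships among taxa.
C4: derived state '0' in Taxon 3 and Taxon 6 only — synapomorphy for {Taxon 3, Taxon 6}.
Most parsimonious ingroup topology: ((Taxon 1,(Taxon 6,Taxon 3)),Taxon 9).
The clade {Taxon 1, Taxon 3, Taxon 6} is supported by C2: its derived state '1' occurs in exactly those taxa and in no other taxon (including the outgroup).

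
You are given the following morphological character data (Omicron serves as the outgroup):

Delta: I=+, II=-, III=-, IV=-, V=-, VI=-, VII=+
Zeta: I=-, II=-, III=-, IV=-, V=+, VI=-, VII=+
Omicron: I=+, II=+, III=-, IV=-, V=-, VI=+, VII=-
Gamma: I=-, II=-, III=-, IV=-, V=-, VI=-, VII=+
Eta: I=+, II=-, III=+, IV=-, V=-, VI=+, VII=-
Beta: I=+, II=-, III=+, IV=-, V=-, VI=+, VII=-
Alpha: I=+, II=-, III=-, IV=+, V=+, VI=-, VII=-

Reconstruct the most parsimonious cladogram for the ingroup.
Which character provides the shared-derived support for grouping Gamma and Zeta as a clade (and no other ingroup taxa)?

I

Character polarity is set by the outgroup: the derived state is whichever differs from the outgroup's state, so for I, II, VI the derived state is '-', and for the remaining characters it is '+'.
Only Gamma and Zeta show the derived state '-' for I, supporting them as a clade.
All ingroup taxa share the derived state '-' for II; it defines the ingroup but does not resolve relationships within it.
Only Beta and Eta show the derived state '+' for III, supporting them as a clade.
IV: derived state '+' in Alpha only — an autapomorphy, so it tells us nothing about relationships among taxa.
V (state '+') occurs in Alpha and Zeta but conflicts with the nesting implied by the other characters — most parsimoniously interpreted as homoplasy.
VI: derived state '-' in Alpha, Delta, Gamma, and Zeta only — synapomorphy for {Alpha, Delta, Gamma, Zeta}.
VII (derived state '+') is shared by Delta, Gamma, and Zeta — a synapomorphy uniting that clade.
Most parsimonious ingroup topology: ((Eta,Beta),(((Gamma,Zeta),Delta),Alpha)).
The clade {Gamma, Zeta} is supported by I: its derived state '-' occurs in exactly those taxa and in no other taxon (including the outgroup).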